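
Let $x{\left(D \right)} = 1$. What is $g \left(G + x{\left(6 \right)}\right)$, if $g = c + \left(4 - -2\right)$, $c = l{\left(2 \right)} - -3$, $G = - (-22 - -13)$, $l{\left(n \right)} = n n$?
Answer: $130$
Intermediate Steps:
$l{\left(n \right)} = n^{2}$
$G = 9$ ($G = - (-22 + 13) = \left(-1\right) \left(-9\right) = 9$)
$c = 7$ ($c = 2^{2} - -3 = 4 + 3 = 7$)
$g = 13$ ($g = 7 + \left(4 - -2\right) = 7 + \left(4 + 2\right) = 7 + 6 = 13$)
$g \left(G + x{\left(6 \right)}\right) = 13 \left(9 + 1\right) = 13 \cdot 10 = 130$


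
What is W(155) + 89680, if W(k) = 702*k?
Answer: 198490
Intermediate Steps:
W(155) + 89680 = 702*155 + 89680 = 108810 + 89680 = 198490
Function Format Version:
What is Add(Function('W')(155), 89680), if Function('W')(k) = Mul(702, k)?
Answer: 198490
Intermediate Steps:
Add(Function('W')(155), 89680) = Add(Mul(702, 155), 89680) = Add(108810, 89680) = 198490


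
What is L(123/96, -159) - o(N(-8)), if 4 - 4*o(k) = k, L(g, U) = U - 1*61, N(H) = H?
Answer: -223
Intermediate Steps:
L(g, U) = -61 + U (L(g, U) = U - 61 = -61 + U)
o(k) = 1 - k/4
L(123/96, -159) - o(N(-8)) = (-61 - 159) - (1 - ¼*(-8)) = -220 - (1 + 2) = -220 - 1*3 = -220 - 3 = -223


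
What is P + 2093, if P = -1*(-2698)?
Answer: 4791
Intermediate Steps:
P = 2698
P + 2093 = 2698 + 2093 = 4791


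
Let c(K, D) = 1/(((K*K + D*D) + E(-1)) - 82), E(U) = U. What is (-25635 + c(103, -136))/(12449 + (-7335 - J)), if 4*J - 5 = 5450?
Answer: -1487957938/217679511 ≈ -6.8355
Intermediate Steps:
J = 5455/4 (J = 5/4 + (¼)*5450 = 5/4 + 2725/2 = 5455/4 ≈ 1363.8)
c(K, D) = 1/(-83 + D² + K²) (c(K, D) = 1/(((K*K + D*D) - 1) - 82) = 1/(((K² + D²) - 1) - 82) = 1/(((D² + K²) - 1) - 82) = 1/((-1 + D² + K²) - 82) = 1/(-83 + D² + K²))
(-25635 + c(103, -136))/(12449 + (-7335 - J)) = (-25635 + 1/(-83 + (-136)² + 103²))/(12449 + (-7335 - 1*5455/4)) = (-25635 + 1/(-83 + 18496 + 10609))/(12449 + (-7335 - 5455/4)) = (-25635 + 1/29022)/(12449 - 34795/4) = (-25635 + 1/29022)/(15001/4) = -743978969/29022*4/15001 = -1487957938/217679511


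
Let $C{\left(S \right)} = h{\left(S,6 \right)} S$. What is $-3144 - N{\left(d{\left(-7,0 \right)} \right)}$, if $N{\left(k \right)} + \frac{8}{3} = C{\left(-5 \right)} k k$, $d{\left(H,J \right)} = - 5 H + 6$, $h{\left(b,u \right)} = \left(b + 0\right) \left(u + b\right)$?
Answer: $- \frac{135499}{3} \approx -45166.0$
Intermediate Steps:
$h{\left(b,u \right)} = b \left(b + u\right)$
$C{\left(S \right)} = S^{2} \left(6 + S\right)$ ($C{\left(S \right)} = S \left(S + 6\right) S = S \left(6 + S\right) S = S^{2} \left(6 + S\right)$)
$d{\left(H,J \right)} = 6 - 5 H$
$N{\left(k \right)} = - \frac{8}{3} + 25 k^{2}$ ($N{\left(k \right)} = - \frac{8}{3} + \left(-5\right)^{2} \left(6 - 5\right) k k = - \frac{8}{3} + 25 \cdot 1 k k = - \frac{8}{3} + 25 k k = - \frac{8}{3} + 25 k^{2}$)
$-3144 - N{\left(d{\left(-7,0 \right)} \right)} = -3144 - \left(- \frac{8}{3} + 25 \left(6 - -35\right)^{2}\right) = -3144 - \left(- \frac{8}{3} + 25 \left(6 + 35\right)^{2}\right) = -3144 - \left(- \frac{8}{3} + 25 \cdot 41^{2}\right) = -3144 - \left(- \frac{8}{3} + 25 \cdot 1681\right) = -3144 - \left(- \frac{8}{3} + 42025\right) = -3144 - \frac{126067}{3} = - \frac{135499}{3}$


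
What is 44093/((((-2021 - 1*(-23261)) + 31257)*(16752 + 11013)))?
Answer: 44093/1457579205 ≈ 3.0251e-5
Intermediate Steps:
44093/((((-2021 - 1*(-23261)) + 31257)*(16752 + 11013))) = 44093/((((-2021 + 23261) + 31257)*27765)) = 44093/(((21240 + 31257)*27765)) = 44093/((52497*27765)) = 44093/1457579205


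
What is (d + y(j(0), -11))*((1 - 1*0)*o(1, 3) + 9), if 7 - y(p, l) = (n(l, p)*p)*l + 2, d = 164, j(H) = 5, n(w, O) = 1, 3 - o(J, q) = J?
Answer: 2464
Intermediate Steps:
o(J, q) = 3 - J
y(p, l) = 5 - l*p (y(p, l) = 7 - ((1*p)*l + 2) = 7 - (p*l + 2) = 7 - (l*p + 2) = 7 - (2 + l*p) = 7 + (-2 - l*p) = 5 - l*p)
(d + y(j(0), -11))*((1 - 1*0)*o(1, 3) + 9) = (164 + (5 - 1*(-11)*5))*((1 - 1*0)*(3 - 1*1) + 9) = (164 + (5 + 55))*((1 + 0)*(3 - 1) + 9) = (164 + 60)*(1*2 + 9) = 224*(2 + 9) = 224*11 = 2464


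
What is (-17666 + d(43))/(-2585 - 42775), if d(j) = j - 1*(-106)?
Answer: 5839/15120 ≈ 0.38618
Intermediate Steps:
d(j) = 106 + j (d(j) = j + 106 = 106 + j)
(-17666 + d(43))/(-2585 - 42775) = (-17666 + (106 + 43))/(-2585 - 42775) = (-17666 + 149)/(-45360) = -17517*(-1/45360) = 5839/15120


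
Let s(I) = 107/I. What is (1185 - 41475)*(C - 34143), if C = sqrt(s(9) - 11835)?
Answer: 1375621470 - 26860*I*sqrt(26602) ≈ 1.3756e+9 - 4.3809e+6*I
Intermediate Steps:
C = 2*I*sqrt(26602)/3 (C = sqrt(107/9 - 11835) = sqrt(-106408/9) = 2*I*sqrt(26602)/3 ≈ 108.73*I)
(1185 - 41475)*(C - 34143) = (1185 - 41475)*(2*I*sqrt(26602)/3 - 34143) = -40290*(-34143 + 2*I*sqrt(26602)/3) = 1375621470 - 26860*I*sqrt(26602)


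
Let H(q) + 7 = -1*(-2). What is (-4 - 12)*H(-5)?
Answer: 80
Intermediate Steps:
H(q) = -5 (H(q) = -7 - 1*(-2) = -7 + 2 = -5)
(-4 - 12)*H(-5) = (-4 - 12)*(-5) = -16*(-5) = 80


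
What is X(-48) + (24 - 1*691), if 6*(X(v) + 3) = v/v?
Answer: -4019/6 ≈ -669.83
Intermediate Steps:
X(v) = -17/6 (X(v) = -3 + (v/v)/6 = -3 + (⅙)*1 = -3 + ⅙ = -17/6)
X(-48) + (24 - 1*691) = -17/6 + (24 - 1*691) = -17/6 + (24 - 691) = -17/6 - 667 = -4019/6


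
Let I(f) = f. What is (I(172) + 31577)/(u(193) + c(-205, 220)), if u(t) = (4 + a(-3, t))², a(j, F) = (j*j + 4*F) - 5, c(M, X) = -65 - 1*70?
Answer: 10583/202755 ≈ 0.052196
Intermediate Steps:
c(M, X) = -135 (c(M, X) = -65 - 70 = -135)
a(j, F) = -5 + j² + 4*F (a(j, F) = (j² + 4*F) - 5 = -5 + j² + 4*F)
u(t) = (8 + 4*t)² (u(t) = (4 + (-5 + (-3)² + 4*t))² = (4 + (-5 + 9 + 4*t))² = (4 + (4 + 4*t))² = (8 + 4*t)²)
(I(172) + 31577)/(u(193) + c(-205, 220)) = (172 + 31577)/(16*(2 + 193)² - 135) = 31749/(16*195² - 135) = 31749/(16*38025 - 135) = 31749/(608400 - 135) = 31749/608265 = 31749*(1/608265) = 10583/202755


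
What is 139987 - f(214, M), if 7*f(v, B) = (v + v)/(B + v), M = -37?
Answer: 173443465/1239 ≈ 1.3999e+5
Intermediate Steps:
f(v, B) = 2*v/(7*(B + v)) (f(v, B) = ((v + v)/(B + v))/7 = ((2*v)/(B + v))/7 = (2*v/(B + v))/7 = 2*v/(7*(B + v)))
139987 - f(214, M) = 139987 - 2*214/(7*(-37 + 214)) = 139987 - 2*214/(7*177) = 139987 - 1*428/1239 = 139987 - 428/1239 = 173443465/1239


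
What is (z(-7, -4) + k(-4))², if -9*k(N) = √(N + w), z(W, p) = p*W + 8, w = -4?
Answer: 104968/81 - 16*I*√2 ≈ 1295.9 - 22.627*I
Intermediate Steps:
z(W, p) = 8 + W*p (z(W, p) = W*p + 8 = 8 + W*p)
k(N) = -√(-4 + N)/9 (k(N) = -√(N - 4)/9 = -√(-4 + N)/9)
(z(-7, -4) + k(-4))² = ((8 - 7*(-4)) - √(-4 - 4)/9)² = ((8 + 28) - 2*I*√2/9)² = (36 - 2*I*√2/9)²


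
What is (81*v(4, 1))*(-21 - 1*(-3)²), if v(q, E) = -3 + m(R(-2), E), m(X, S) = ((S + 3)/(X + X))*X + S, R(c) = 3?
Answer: 0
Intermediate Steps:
m(X, S) = 3/2 + 3*S/2 (m(X, S) = ((3 + S)/((2*X)))*X + S = ((3 + S)*(1/(2*X)))*X + S = ((3 + S)/(2*X))*X + S = (3/2 + S/2) + S = 3/2 + 3*S/2)
v(q, E) = -3/2 + 3*E/2 (v(q, E) = -3 + (3/2 + 3*E/2) = -3/2 + 3*E/2)
(81*v(4, 1))*(-21 - 1*(-3)²) = (81*(-3/2 + (3/2)*1))*(-21 - 1*(-3)²) = (81*(-3/2 + 3/2))*(-21 - 1*9) = (81*0)*(-21 - 9) = 0*(-30) = 0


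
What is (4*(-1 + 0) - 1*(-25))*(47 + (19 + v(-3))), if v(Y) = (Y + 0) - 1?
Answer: 1302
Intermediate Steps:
v(Y) = -1 + Y (v(Y) = Y - 1 = -1 + Y)
(4*(-1 + 0) - 1*(-25))*(47 + (19 + v(-3))) = (4*(-1 + 0) - 1*(-25))*(47 + (19 + (-1 - 3))) = (4*(-1) + 25)*(47 + (19 - 4)) = (-4 + 25)*(47 + 15) = 21*62 = 1302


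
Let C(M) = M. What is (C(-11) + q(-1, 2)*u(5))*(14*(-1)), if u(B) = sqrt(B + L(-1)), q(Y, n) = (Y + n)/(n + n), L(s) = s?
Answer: 147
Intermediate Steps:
q(Y, n) = (Y + n)/(2*n) (q(Y, n) = (Y + n)/((2*n)) = (Y + n)*(1/(2*n)) = (Y + n)/(2*n))
u(B) = sqrt(-1 + B) (u(B) = sqrt(B - 1) = sqrt(-1 + B))
(C(-11) + q(-1, 2)*u(5))*(14*(-1)) = (-11 + ((1/2)*(-1 + 2)/2)*sqrt(-1 + 5))*(14*(-1)) = (-11 + ((1/2)*(1/2)*1)*sqrt(4))*(-14) = (-11 + (1/4)*2)*(-14) = (-11 + 1/2)*(-14) = -21/2*(-14) = 147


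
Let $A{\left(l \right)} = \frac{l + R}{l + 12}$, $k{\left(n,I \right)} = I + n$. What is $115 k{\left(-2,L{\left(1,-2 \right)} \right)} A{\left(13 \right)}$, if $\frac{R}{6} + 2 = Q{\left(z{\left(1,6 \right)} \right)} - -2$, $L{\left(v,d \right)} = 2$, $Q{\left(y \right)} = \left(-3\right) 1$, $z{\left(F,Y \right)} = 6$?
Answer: $0$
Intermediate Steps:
$Q{\left(y \right)} = -3$
$R = -18$ ($R = -12 + 6 \left(-3 - -2\right) = -12 + 6 \left(-3 + 2\right) = -12 + 6 \left(-1\right) = -12 - 6 = -18$)
$A{\left(l \right)} = \frac{-18 + l}{12 + l}$ ($A{\left(l \right)} = \frac{l - 18}{l + 12} = \frac{-18 + l}{12 + l}$)
$115 k{\left(-2,L{\left(1,-2 \right)} \right)} A{\left(13 \right)} = 115 \left(2 - 2\right) \frac{-18 + 13}{12 + 13} = 115 \cdot 0 \cdot \frac{1}{25} \left(-5\right) = 0 \cdot \frac{1}{25} \left(-5\right) = 0 \left(- \frac{1}{5}\right) = 0$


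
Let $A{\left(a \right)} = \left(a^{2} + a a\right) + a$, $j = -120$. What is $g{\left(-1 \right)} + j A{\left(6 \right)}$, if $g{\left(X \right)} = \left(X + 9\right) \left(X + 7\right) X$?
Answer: $-9408$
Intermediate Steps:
$A{\left(a \right)} = a + 2 a^{2}$ ($A{\left(a \right)} = \left(a^{2} + a^{2}\right) + a = 2 a^{2} + a = a + 2 a^{2}$)
$g{\left(X \right)} = X \left(7 + X\right) \left(9 + X\right)$ ($g{\left(X \right)} = \left(9 + X\right) \left(7 + X\right) X = \left(7 + X\right) \left(9 + X\right) X = X \left(7 + X\right) \left(9 + X\right)$)
$g{\left(-1 \right)} + j A{\left(6 \right)} = - (63 + \left(-1\right)^{2} + 16 \left(-1\right)) - 120 \cdot 6 \left(1 + 2 \cdot 6\right) = - (63 + 1 - 16) - 120 \cdot 6 \left(1 + 12\right) = \left(-1\right) 48 - 120 \cdot 6 \cdot 13 = -48 - 9360 = -9408$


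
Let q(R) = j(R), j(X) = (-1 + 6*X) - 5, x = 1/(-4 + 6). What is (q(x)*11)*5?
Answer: -165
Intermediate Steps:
x = ½ (x = 1/2 = ½ ≈ 0.50000)
j(X) = -6 + 6*X
q(R) = -6 + 6*R
(q(x)*11)*5 = ((-6 + 6*(½))*11)*5 = ((-6 + 3)*11)*5 = -3*11*5 = -33*5 = -165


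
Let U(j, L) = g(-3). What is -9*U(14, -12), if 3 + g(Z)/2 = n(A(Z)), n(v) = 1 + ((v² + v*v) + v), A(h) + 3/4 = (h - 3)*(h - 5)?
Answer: -324747/4 ≈ -81187.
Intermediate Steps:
A(h) = -¾ + (-5 + h)*(-3 + h) (A(h) = -¾ + (h - 3)*(h - 5) = -¾ + (-3 + h)*(-5 + h) = -¾ + (-5 + h)*(-3 + h))
n(v) = 1 + v + 2*v² (n(v) = 1 + ((v² + v²) + v) = 1 + (2*v² + v) = 1 + (v + 2*v²) = 1 + v + 2*v²)
g(Z) = 49/2 - 16*Z + 2*Z² + 4*(57/4 + Z² - 8*Z)² (g(Z) = -6 + 2*(1 + (57/4 + Z² - 8*Z) + 2*(57/4 + Z² - 8*Z)²) = -6 + 2*(61/4 + Z² - 8*Z + 2*(57/4 + Z² - 8*Z)²) = -6 + (61/2 - 16*Z + 2*Z² + 4*(57/4 + Z² - 8*Z)²) = 49/2 - 16*Z + 2*Z² + 4*(57/4 + Z² - 8*Z)²)
U(j, L) = 36083/4 (U(j, L) = 3347/4 - 928*(-3) - 64*(-3)³ + 4*(-3)⁴ + 372*(-3)² = 3347/4 + 2784 - 64*(-27) + 4*81 + 372*9 = 3347/4 + 2784 + 1728 + 324 + 3348 = 36083/4)
-9*U(14, -12) = -9*36083/4 = -324747/4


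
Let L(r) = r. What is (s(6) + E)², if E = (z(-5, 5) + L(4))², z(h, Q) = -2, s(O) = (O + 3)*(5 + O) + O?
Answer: 11881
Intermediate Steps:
s(O) = O + (3 + O)*(5 + O) (s(O) = (3 + O)*(5 + O) + O = O + (3 + O)*(5 + O))
E = 4 (E = (-2 + 4)² = 2² = 4)
(s(6) + E)² = ((15 + 6² + 9*6) + 4)² = ((15 + 36 + 54) + 4)² = (105 + 4)² = 109² = 11881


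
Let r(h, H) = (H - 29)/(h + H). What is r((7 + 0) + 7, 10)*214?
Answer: -2033/12 ≈ -169.42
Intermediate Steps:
r(h, H) = (-29 + H)/(H + h)
r((7 + 0) + 7, 10)*214 = ((-29 + 10)/(10 + ((7 + 0) + 7)))*214 = (-19/(10 + (7 + 7)))*214 = (-19/(10 + 14))*214 = (-19/24)*214 = ((1/24)*(-19))*214 = -19/24*214 = -2033/12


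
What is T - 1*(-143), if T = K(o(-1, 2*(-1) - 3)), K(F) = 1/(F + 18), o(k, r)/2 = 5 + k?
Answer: 3719/26 ≈ 143.04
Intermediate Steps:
o(k, r) = 10 + 2*k (o(k, r) = 2*(5 + k) = 10 + 2*k)
K(F) = 1/(18 + F)
T = 1/26 (T = 1/(18 + (10 + 2*(-1))) = 1/(18 + (10 - 2)) = 1/(18 + 8) = 1/26 ≈ 0.038462)
T - 1*(-143) = 1/26 - 1*(-143) = 1/26 + 143 = 3719/26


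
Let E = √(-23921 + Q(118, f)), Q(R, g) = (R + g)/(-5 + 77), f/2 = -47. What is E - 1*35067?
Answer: -35067 + I*√215286/3 ≈ -35067.0 + 154.66*I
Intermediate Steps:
f = -94 (f = 2*(-47) = -94)
Q(R, g) = R/72 + g/72 (Q(R, g) = (R + g)/72 = (R + g)*(1/72) = R/72 + g/72)
E = I*√215286/3 (E = √(-23921 + ((1/72)*118 + (1/72)*(-94))) = √(-23921 + (59/36 - 47/36)) = √(-23921 + ⅓) = √(-71762/3) = I*√215286/3 ≈ 154.66*I)
E - 1*35067 = I*√215286/3 - 1*35067 = I*√215286/3 - 35067 = -35067 + I*√215286/3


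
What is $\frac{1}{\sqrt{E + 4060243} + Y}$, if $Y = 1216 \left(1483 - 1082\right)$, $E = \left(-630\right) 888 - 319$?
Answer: $\frac{6416}{3128498197} - \frac{\sqrt{875121}}{118882931486} \approx 2.043 \cdot 10^{-6}$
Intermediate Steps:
$E = -559759$ ($E = -559440 - 319 = -559759$)
$Y = 487616$ ($Y = 1216 \cdot 401 = 487616$)
$\frac{1}{\sqrt{E + 4060243} + Y} = \frac{1}{\sqrt{-559759 + 4060243} + 487616} = \frac{1}{\sqrt{3500484} + 487616} = \frac{1}{2 \sqrt{875121} + 487616} = \frac{1}{487616 + 2 \sqrt{875121}}$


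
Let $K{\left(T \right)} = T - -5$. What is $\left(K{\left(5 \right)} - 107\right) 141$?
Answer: $-13677$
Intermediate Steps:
$K{\left(T \right)} = 5 + T$ ($K{\left(T \right)} = T + 5 = 5 + T$)
$\left(K{\left(5 \right)} - 107\right) 141 = \left(\left(5 + 5\right) - 107\right) 141 = \left(10 - 107\right) 141 = \left(-97\right) 141 = -13677$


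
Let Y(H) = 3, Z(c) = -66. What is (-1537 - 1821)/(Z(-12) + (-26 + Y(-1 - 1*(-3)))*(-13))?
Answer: -3358/233 ≈ -14.412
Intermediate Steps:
(-1537 - 1821)/(Z(-12) + (-26 + Y(-1 - 1*(-3)))*(-13)) = (-1537 - 1821)/(-66 + (-26 + 3)*(-13)) = -3358/(-66 - 23*(-13)) = -3358/(-66 + 299) = -3358/233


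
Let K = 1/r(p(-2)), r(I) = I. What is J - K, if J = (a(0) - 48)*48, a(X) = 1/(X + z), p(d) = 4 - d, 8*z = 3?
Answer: -13057/6 ≈ -2176.2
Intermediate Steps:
z = 3/8 (z = (1/8)*3 = 3/8 ≈ 0.37500)
a(X) = 1/(3/8 + X) (a(X) = 1/(X + 3/8) = 1/(3/8 + X))
J = -2176 (J = (8/(3 + 8*0) - 48)*48 = (8/(3 + 0) - 48)*48 = (8/3 - 48)*48 = -136/3*48 = -2176)
K = 1/6 (K = 1/(4 - 1*(-2)) = 1/(4 + 2) = 1/6 ≈ 0.16667)
J - K = -2176 - 1*1/6 = -2176 - 1/6 = -13057/6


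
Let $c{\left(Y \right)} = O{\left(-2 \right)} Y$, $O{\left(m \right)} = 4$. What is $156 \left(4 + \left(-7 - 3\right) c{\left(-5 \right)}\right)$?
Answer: $31824$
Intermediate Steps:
$c{\left(Y \right)} = 4 Y$
$156 \left(4 + \left(-7 - 3\right) c{\left(-5 \right)}\right) = 156 \left(4 + \left(-7 - 3\right) 4 \left(-5\right)\right) = 156 \left(4 + \left(-7 - 3\right) \left(-20\right)\right) = 156 \left(4 - -200\right) = 156 \left(4 + 200\right) = 156 \cdot 204 = 31824$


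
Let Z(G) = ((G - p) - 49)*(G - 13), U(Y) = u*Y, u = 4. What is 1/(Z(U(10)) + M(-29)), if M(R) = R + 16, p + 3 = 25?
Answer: -1/850 ≈ -0.0011765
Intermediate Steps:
p = 22 (p = -3 + 25 = 22)
M(R) = 16 + R
U(Y) = 4*Y
Z(G) = (-71 + G)*(-13 + G) (Z(G) = ((G - 1*22) - 49)*(G - 13) = ((G - 22) - 49)*(-13 + G) = ((-22 + G) - 49)*(-13 + G) = (-71 + G)*(-13 + G))
1/(Z(U(10)) + M(-29)) = 1/((923 + (4*10)² - 336*10) + (16 - 29)) = 1/((923 + 40² - 84*40) - 13) = 1/((923 + 1600 - 3360) - 13) = 1/(-837 - 13) = 1/(-850) = -1/850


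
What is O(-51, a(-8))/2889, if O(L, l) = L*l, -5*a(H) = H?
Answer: -136/4815 ≈ -0.028245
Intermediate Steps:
a(H) = -H/5
O(-51, a(-8))/2889 = -(-51)*(-8)/5/2889 = -51*8/5*(1/2889) = -408/5*1/2889 = -136/4815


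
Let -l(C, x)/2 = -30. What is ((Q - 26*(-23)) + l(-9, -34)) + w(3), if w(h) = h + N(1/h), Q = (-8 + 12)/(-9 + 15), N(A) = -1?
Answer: 1982/3 ≈ 660.67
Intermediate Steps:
l(C, x) = 60 (l(C, x) = -2*(-30) = 60)
Q = ⅔ (Q = 4/6 = 4*(⅙) = ⅔ ≈ 0.66667)
w(h) = -1 + h (w(h) = h - 1 = -1 + h)
((Q - 26*(-23)) + l(-9, -34)) + w(3) = ((⅔ - 26*(-23)) + 60) + (-1 + 3) = ((⅔ + 598) + 60) + 2 = (1796/3 + 60) + 2 = 1976/3 + 2 = 1982/3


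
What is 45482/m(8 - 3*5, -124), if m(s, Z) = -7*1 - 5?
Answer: -22741/6 ≈ -3790.2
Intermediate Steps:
m(s, Z) = -12 (m(s, Z) = -7 - 5 = -12)
45482/m(8 - 3*5, -124) = 45482/(-12) = 45482*(-1/12) = -22741/6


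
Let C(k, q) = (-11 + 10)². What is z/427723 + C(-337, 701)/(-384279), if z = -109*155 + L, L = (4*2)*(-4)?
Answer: -6505118356/164364966717 ≈ -0.039577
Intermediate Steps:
L = -32 (L = 8*(-4) = -32)
C(k, q) = 1 (C(k, q) = (-1)² = 1)
z = -16927 (z = -109*155 - 32 = -16895 - 32 = -16927)
z/427723 + C(-337, 701)/(-384279) = -16927/427723 + 1/(-384279) = -16927*1/427723 + 1*(-1/384279) = -16927/427723 - 1/384279 = -6505118356/164364966717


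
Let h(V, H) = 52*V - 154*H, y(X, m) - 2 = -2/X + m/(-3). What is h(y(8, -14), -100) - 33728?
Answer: -53983/3 ≈ -17994.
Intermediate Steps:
y(X, m) = 2 - 2/X - m/3 (y(X, m) = 2 + (-2/X + m/(-3)) = 2 + (-2/X + m*(-⅓)) = 2 + (-2/X - m/3) = 2 - 2/X - m/3)
h(V, H) = -154*H + 52*V
h(y(8, -14), -100) - 33728 = (-154*(-100) + 52*(2 - 2/8 - ⅓*(-14))) - 33728 = (15400 + 52*(2 - 2*⅛ + 14/3)) - 33728 = (15400 + 52*(2 - ¼ + 14/3)) - 33728 = (15400 + 52*(77/12)) - 33728 = (15400 + 1001/3) - 33728 = 47201/3 - 33728 = -53983/3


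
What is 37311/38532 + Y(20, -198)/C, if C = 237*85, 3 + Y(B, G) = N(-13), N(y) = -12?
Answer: 16690047/17249492 ≈ 0.96757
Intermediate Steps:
Y(B, G) = -15 (Y(B, G) = -3 - 12 = -15)
C = 20145
37311/38532 + Y(20, -198)/C = 37311/38532 - 15/20145 = 37311*(1/38532) - 15*1/20145 = 12437/12844 - 1/1343 = 16690047/17249492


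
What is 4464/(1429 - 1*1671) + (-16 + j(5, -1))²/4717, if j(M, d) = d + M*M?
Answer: -10520600/570757 ≈ -18.433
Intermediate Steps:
j(M, d) = d + M²
4464/(1429 - 1*1671) + (-16 + j(5, -1))²/4717 = 4464/(1429 - 1*1671) + (-16 + (-1 + 5²))²/4717 = 4464/(1429 - 1671) + (-16 + (-1 + 25))²*(1/4717) = 4464/(-242) + (-16 + 24)²*(1/4717) = 4464*(-1/242) + 8²*(1/4717) = -2232/121 + 64*(1/4717) = -2232/121 + 64/4717 = -10520600/570757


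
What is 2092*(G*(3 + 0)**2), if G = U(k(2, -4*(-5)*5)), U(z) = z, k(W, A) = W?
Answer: 37656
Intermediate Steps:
G = 2
2092*(G*(3 + 0)**2) = 2092*(2*(3 + 0)**2) = 2092*(2*3**2) = 2092*(2*9) = 2092*18 = 37656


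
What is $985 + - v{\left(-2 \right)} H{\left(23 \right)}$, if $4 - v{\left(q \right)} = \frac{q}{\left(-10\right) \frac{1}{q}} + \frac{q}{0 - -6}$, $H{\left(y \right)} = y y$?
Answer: $- \frac{22784}{15} \approx -1518.9$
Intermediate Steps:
$H{\left(y \right)} = y^{2}$
$v{\left(q \right)} = 4 - \frac{q}{6} + \frac{q^{2}}{10}$ ($v{\left(q \right)} = 4 - \left(\frac{q}{\left(-10\right) \frac{1}{q}} + \frac{q}{0 - -6}\right) = 4 - \left(q \left(- \frac{q}{10}\right) + \frac{q}{0 + 6}\right) = 4 - \left(- \frac{q^{2}}{10} + \frac{q}{6}\right) = 4 + \left(- \frac{q}{6} + \frac{q^{2}}{10}\right) = 4 - \frac{q}{6} + \frac{q^{2}}{10}$)
$985 + - v{\left(-2 \right)} H{\left(23 \right)} = 985 + - (4 - - \frac{1}{3} + \frac{\left(-2\right)^{2}}{10}) 23^{2} = 985 + - (4 + \frac{1}{3} + \frac{1}{10} \cdot 4) 529 = 985 + - (4 + \frac{1}{3} + \frac{2}{5}) 529 = 985 + \left(-1\right) \frac{71}{15} \cdot 529 = 985 - \frac{37559}{15} = - \frac{22784}{15}$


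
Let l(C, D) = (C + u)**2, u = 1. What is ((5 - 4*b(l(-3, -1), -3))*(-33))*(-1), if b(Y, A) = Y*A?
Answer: 1749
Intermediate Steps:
l(C, D) = (1 + C)**2 (l(C, D) = (C + 1)**2 = (1 + C)**2)
b(Y, A) = A*Y
((5 - 4*b(l(-3, -1), -3))*(-33))*(-1) = ((5 - (-12)*(1 - 3)**2)*(-33))*(-1) = ((5 - (-12)*(-2)**2)*(-33))*(-1) = ((5 - (-12)*4)*(-33))*(-1) = ((5 - 4*(-12))*(-33))*(-1) = ((5 + 48)*(-33))*(-1) = (53*(-33))*(-1) = -1749*(-1) = 1749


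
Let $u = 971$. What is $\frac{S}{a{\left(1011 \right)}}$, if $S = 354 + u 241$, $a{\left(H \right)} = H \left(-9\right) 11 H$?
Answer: $- \frac{234365}{101189979} \approx -0.0023161$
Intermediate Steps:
$a{\left(H \right)} = - 99 H^{2}$ ($a{\left(H \right)} = - 9 H 11 H = - 99 H H = - 99 H^{2}$)
$S = 234365$ ($S = 354 + 971 \cdot 241 = 354 + 234011 = 234365$)
$\frac{S}{a{\left(1011 \right)}} = \frac{234365}{\left(-99\right) 1011^{2}} = \frac{234365}{\left(-99\right) 1022121} = \frac{234365}{-101189979} = 234365 \left(- \frac{1}{101189979}\right) = - \frac{234365}{101189979}$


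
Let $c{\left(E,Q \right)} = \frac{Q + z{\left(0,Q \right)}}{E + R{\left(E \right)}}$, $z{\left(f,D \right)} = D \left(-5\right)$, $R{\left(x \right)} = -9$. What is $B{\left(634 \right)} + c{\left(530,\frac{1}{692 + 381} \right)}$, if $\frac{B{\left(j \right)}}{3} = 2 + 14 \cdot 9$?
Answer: $\frac{214668668}{559033} \approx 384.0$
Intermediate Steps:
$B{\left(j \right)} = 384$ ($B{\left(j \right)} = 3 \left(2 + 14 \cdot 9\right) = 3 \left(2 + 126\right) = 3 \cdot 128 = 384$)
$z{\left(f,D \right)} = - 5 D$
$c{\left(E,Q \right)} = - \frac{4 Q}{-9 + E}$ ($c{\left(E,Q \right)} = \frac{Q - 5 Q}{E - 9} = \frac{\left(-4\right) Q}{-9 + E} = - \frac{4 Q}{-9 + E}$)
$B{\left(634 \right)} + c{\left(530,\frac{1}{692 + 381} \right)} = 384 - \frac{4}{\left(692 + 381\right) \left(-9 + 530\right)} = 384 - \frac{4}{1073 \cdot 521} = 384 - \frac{4}{1073} \cdot \frac{1}{521} = 384 - \frac{4}{559033} = \frac{214668668}{559033}$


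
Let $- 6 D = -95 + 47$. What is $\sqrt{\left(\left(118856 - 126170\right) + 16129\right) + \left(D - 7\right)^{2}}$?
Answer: $4 \sqrt{551} \approx 93.894$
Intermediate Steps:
$D = 8$ ($D = - \frac{-95 + 47}{6} = \left(- \frac{1}{6}\right) \left(-48\right) = 8$)
$\sqrt{\left(\left(118856 - 126170\right) + 16129\right) + \left(D - 7\right)^{2}} = \sqrt{\left(\left(118856 - 126170\right) + 16129\right) + \left(8 - 7\right)^{2}} = \sqrt{\left(-7314 + 16129\right) + 1^{2}} = \sqrt{8815 + 1} = \sqrt{8816} = 4 \sqrt{551}$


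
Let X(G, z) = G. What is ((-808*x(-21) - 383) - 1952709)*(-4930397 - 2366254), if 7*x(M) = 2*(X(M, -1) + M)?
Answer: 14180282366796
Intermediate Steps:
x(M) = 4*M/7 (x(M) = (2*(M + M))/7 = (2*(2*M))/7 = (4*M)/7 = 4*M/7)
((-808*x(-21) - 383) - 1952709)*(-4930397 - 2366254) = ((-3232*(-21)/7 - 383) - 1952709)*(-4930397 - 2366254) = ((-808*(-12) - 383) - 1952709)*(-7296651) = ((9696 - 383) - 1952709)*(-7296651) = (9313 - 1952709)*(-7296651) = -1943396*(-7296651) = 14180282366796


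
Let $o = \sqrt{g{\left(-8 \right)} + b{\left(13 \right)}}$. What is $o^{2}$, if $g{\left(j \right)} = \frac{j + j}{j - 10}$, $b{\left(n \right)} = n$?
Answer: $\frac{125}{9} \approx 13.889$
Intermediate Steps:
$g{\left(j \right)} = \frac{2 j}{-10 + j}$
$o = \frac{5 \sqrt{5}}{3}$ ($o = \sqrt{2 \left(-8\right) \frac{1}{-10 - 8} + 13} = \sqrt{2 \left(-8\right) \frac{1}{-18} + 13} = \sqrt{2 \left(-8\right) \left(- \frac{1}{18}\right) + 13} = \sqrt{\frac{8}{9} + 13} = \sqrt{\frac{125}{9}} = \frac{5 \sqrt{5}}{3} \approx 3.7268$)
$o^{2} = \left(\frac{5 \sqrt{5}}{3}\right)^{2} = \frac{125}{9}$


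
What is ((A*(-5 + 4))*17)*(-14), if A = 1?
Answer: 238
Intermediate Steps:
((A*(-5 + 4))*17)*(-14) = ((1*(-5 + 4))*17)*(-14) = ((1*(-1))*17)*(-14) = -1*17*(-14) = -17*(-14) = 238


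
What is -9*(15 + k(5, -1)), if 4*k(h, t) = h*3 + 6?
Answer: -729/4 ≈ -182.25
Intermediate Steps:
k(h, t) = 3/2 + 3*h/4 (k(h, t) = (h*3 + 6)/4 = (3*h + 6)/4 = (6 + 3*h)/4 = 3/2 + 3*h/4)
-9*(15 + k(5, -1)) = -9*(15 + (3/2 + (¾)*5)) = -9*(15 + (3/2 + 15/4)) = -9*(15 + 21/4) = -9*81/4 = -729/4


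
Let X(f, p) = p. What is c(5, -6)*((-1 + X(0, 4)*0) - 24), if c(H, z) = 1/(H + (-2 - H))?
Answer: 25/2 ≈ 12.500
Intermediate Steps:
c(H, z) = -½ (c(H, z) = 1/(-2) = -½)
c(5, -6)*((-1 + X(0, 4)*0) - 24) = -((-1 + 4*0) - 24)/2 = -((-1 + 0) - 24)/2 = -(-1 - 24)/2 = -½*(-25) = 25/2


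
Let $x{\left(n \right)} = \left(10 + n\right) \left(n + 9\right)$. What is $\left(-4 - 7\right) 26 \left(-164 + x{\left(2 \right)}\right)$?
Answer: $9152$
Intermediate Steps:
$x{\left(n \right)} = \left(9 + n\right) \left(10 + n\right)$ ($x{\left(n \right)} = \left(10 + n\right) \left(9 + n\right) = \left(9 + n\right) \left(10 + n\right)$)
$\left(-4 - 7\right) 26 \left(-164 + x{\left(2 \right)}\right) = \left(-4 - 7\right) 26 \left(-164 + \left(90 + 2^{2} + 19 \cdot 2\right)\right) = \left(-11\right) 26 \left(-164 + \left(90 + 4 + 38\right)\right) = - 286 \left(-164 + 132\right) = \left(-286\right) \left(-32\right) = 9152$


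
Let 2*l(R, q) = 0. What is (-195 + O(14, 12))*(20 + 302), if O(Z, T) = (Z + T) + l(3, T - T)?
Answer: -54418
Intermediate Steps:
l(R, q) = 0 (l(R, q) = (½)*0 = 0)
O(Z, T) = T + Z (O(Z, T) = (Z + T) + 0 = (T + Z) + 0 = T + Z)
(-195 + O(14, 12))*(20 + 302) = (-195 + (12 + 14))*(20 + 302) = (-195 + 26)*322 = -169*322 = -54418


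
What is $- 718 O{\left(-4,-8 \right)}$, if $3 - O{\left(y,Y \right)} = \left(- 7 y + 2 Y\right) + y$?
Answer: $3590$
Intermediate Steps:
$O{\left(y,Y \right)} = 3 - 2 Y + 6 y$ ($O{\left(y,Y \right)} = 3 - \left(\left(- 7 y + 2 Y\right) + y\right) = 3 - \left(- 6 y + 2 Y\right) = 3 - 2 Y + 6 y$)
$- 718 O{\left(-4,-8 \right)} = - 718 \left(3 - -16 + 6 \left(-4\right)\right) = - 718 \left(3 + 16 - 24\right) = \left(-718\right) \left(-5\right) = 3590$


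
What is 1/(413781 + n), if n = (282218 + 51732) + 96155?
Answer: 1/843886 ≈ 1.1850e-6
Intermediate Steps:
n = 430105 (n = 333950 + 96155 = 430105)
1/(413781 + n) = 1/(413781 + 430105) = 1/843886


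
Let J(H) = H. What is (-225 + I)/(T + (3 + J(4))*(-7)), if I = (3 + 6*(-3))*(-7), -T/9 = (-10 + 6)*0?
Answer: 120/49 ≈ 2.4490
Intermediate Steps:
T = 0 (T = -9*(-10 + 6)*0 = -(-36)*0 = -9*0 = 0)
I = 105 (I = (3 - 18)*(-7) = -15*(-7) = 105)
(-225 + I)/(T + (3 + J(4))*(-7)) = (-225 + 105)/(0 + (3 + 4)*(-7)) = -120/(0 + 7*(-7)) = -120/(0 - 49) = -120/(-49) = -1/49*(-120) = 120/49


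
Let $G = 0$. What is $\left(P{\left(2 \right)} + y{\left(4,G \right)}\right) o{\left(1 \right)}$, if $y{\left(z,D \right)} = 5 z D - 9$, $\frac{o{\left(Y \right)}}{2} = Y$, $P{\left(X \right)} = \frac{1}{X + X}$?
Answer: $- \frac{35}{2} \approx -17.5$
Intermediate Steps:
$P{\left(X \right)} = \frac{1}{2 X}$
$o{\left(Y \right)} = 2 Y$
$y{\left(z,D \right)} = -9 + 5 D z$ ($y{\left(z,D \right)} = 5 D z - 9 = -9 + 5 D z$)
$\left(P{\left(2 \right)} + y{\left(4,G \right)}\right) o{\left(1 \right)} = \left(\frac{1}{2 \cdot 2} - \left(9 + 0 \cdot 4\right)\right) 2 \cdot 1 = \left(\frac{1}{2} \cdot \frac{1}{2} + \left(-9 + 0\right)\right) 2 = \left(\frac{1}{4} - 9\right) 2 = \left(- \frac{35}{4}\right) 2 = - \frac{35}{2}$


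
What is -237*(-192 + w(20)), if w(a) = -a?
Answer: 50244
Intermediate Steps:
-237*(-192 + w(20)) = -237*(-192 - 1*20) = -237*(-192 - 20) = -237*(-212) = 50244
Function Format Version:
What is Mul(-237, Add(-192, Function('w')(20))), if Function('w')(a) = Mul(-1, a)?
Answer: 50244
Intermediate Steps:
Mul(-237, Add(-192, Function('w')(20))) = Mul(-237, Add(-192, Mul(-1, 20))) = Mul(-237, Add(-192, -20)) = Mul(-237, -212) = 50244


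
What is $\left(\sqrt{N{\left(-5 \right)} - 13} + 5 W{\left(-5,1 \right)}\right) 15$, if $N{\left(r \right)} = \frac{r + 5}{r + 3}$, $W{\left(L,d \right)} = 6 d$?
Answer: $450 + 15 i \sqrt{13} \approx 450.0 + 54.083 i$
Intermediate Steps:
$N{\left(r \right)} = \frac{5 + r}{3 + r}$
$\left(\sqrt{N{\left(-5 \right)} - 13} + 5 W{\left(-5,1 \right)}\right) 15 = \left(\sqrt{\frac{5 - 5}{3 - 5} - 13} + 5 \cdot 6 \cdot 1\right) 15 = \left(\sqrt{\frac{1}{-2} \cdot 0 - 13} + 5 \cdot 6\right) 15 = \left(\sqrt{\left(- \frac{1}{2}\right) 0 - 13} + 30\right) 15 = \left(\sqrt{0 - 13} + 30\right) 15 = \left(\sqrt{-13} + 30\right) 15 = \left(i \sqrt{13} + 30\right) 15 = \left(30 + i \sqrt{13}\right) 15 = 450 + 15 i \sqrt{13}$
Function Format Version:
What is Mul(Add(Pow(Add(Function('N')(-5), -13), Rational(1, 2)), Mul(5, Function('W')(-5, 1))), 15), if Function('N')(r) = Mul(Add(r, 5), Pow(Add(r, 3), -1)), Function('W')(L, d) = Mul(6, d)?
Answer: Add(450, Mul(15, I, Pow(13, Rational(1, 2)))) ≈ Add(450.00, Mul(54.083, I))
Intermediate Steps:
Function('N')(r) = Mul(Pow(Add(3, r), -1), Add(5, r)) (Function('N')(r) = Mul(Add(5, r), Pow(Add(3, r), -1)) = Mul(Pow(Add(3, r), -1), Add(5, r)))
Mul(Add(Pow(Add(Function('N')(-5), -13), Rational(1, 2)), Mul(5, Function('W')(-5, 1))), 15) = Mul(Add(Pow(Add(Mul(Pow(Add(3, -5), -1), Add(5, -5)), -13), Rational(1, 2)), Mul(5, Mul(6, 1))), 15) = Mul(Add(Pow(Add(Mul(Pow(-2, -1), 0), -13), Rational(1, 2)), Mul(5, 6)), 15) = Mul(Add(Pow(Add(Mul(Rational(-1, 2), 0), -13), Rational(1, 2)), 30), 15) = Mul(Add(Pow(Add(0, -13), Rational(1, 2)), 30), 15) = Mul(Add(Pow(-13, Rational(1, 2)), 30), 15) = Mul(Add(Mul(I, Pow(13, Rational(1, 2))), 30), 15) = Mul(Add(30, Mul(I, Pow(13, Rational(1, 2)))), 15) = Add(450, Mul(15, I, Pow(13, Rational(1, 2))))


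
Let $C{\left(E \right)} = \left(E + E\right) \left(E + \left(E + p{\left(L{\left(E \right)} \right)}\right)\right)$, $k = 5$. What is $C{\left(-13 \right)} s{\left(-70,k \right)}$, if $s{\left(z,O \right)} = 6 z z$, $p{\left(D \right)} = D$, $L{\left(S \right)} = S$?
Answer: $29811600$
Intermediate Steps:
$C{\left(E \right)} = 6 E^{2}$ ($C{\left(E \right)} = \left(E + E\right) \left(E + \left(E + E\right)\right) = 2 E \left(E + 2 E\right) = 2 E 3 E = 6 E^{2}$)
$s{\left(z,O \right)} = 6 z^{2}$
$C{\left(-13 \right)} s{\left(-70,k \right)} = 6 \left(-13\right)^{2} \cdot 6 \left(-70\right)^{2} = 6 \cdot 169 \cdot 6 \cdot 4900 = 1014 \cdot 29400 = 29811600$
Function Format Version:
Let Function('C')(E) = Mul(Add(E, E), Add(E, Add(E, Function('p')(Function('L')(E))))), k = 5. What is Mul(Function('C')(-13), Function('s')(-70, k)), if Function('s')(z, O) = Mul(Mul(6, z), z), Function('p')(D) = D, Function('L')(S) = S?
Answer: 29811600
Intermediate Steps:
Function('C')(E) = Mul(6, Pow(E, 2)) (Function('C')(E) = Mul(Add(E, E), Add(E, Add(E, E))) = Mul(Mul(2, E), Add(E, Mul(2, E))) = Mul(Mul(2, E), Mul(3, E)) = Mul(6, Pow(E, 2)))
Function('s')(z, O) = Mul(6, Pow(z, 2))
Mul(Function('C')(-13), Function('s')(-70, k)) = Mul(Mul(6, Pow(-13, 2)), Mul(6, Pow(-70, 2))) = Mul(Mul(6, 169), Mul(6, 4900)) = Mul(1014, 29400) = 29811600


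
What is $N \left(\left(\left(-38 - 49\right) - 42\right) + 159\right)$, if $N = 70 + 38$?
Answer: $3240$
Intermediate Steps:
$N = 108$
$N \left(\left(\left(-38 - 49\right) - 42\right) + 159\right) = 108 \left(\left(\left(-38 - 49\right) - 42\right) + 159\right) = 108 \left(\left(-87 - 42\right) + 159\right) = 108 \left(-129 + 159\right) = 108 \cdot 30 = 3240$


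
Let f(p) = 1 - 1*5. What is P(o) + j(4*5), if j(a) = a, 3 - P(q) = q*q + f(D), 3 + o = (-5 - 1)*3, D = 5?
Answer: -414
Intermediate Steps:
f(p) = -4 (f(p) = 1 - 5 = -4)
o = -21 (o = -3 + (-5 - 1)*3 = -3 - 6*3 = -3 - 18 = -21)
P(q) = 7 - q² (P(q) = 3 - (q*q - 4) = 3 - (q² - 4) = 3 - (-4 + q²) = 3 + (4 - q²) = 7 - q²)
P(o) + j(4*5) = (7 - 1*(-21)²) + 4*5 = (7 - 1*441) + 20 = (7 - 441) + 20 = -434 + 20 = -414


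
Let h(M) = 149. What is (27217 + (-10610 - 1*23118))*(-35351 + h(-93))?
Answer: 229200222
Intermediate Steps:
(27217 + (-10610 - 1*23118))*(-35351 + h(-93)) = (27217 + (-10610 - 1*23118))*(-35351 + 149) = (27217 + (-10610 - 23118))*(-35202) = (27217 - 33728)*(-35202) = -6511*(-35202) = 229200222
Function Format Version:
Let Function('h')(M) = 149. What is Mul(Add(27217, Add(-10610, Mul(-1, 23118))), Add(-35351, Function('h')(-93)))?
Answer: 229200222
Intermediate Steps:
Mul(Add(27217, Add(-10610, Mul(-1, 23118))), Add(-35351, Function('h')(-93))) = Mul(Add(27217, Add(-10610, Mul(-1, 23118))), Add(-35351, 149)) = Mul(Add(27217, Add(-10610, -23118)), -35202) = Mul(Add(27217, -33728), -35202) = Mul(-6511, -35202) = 229200222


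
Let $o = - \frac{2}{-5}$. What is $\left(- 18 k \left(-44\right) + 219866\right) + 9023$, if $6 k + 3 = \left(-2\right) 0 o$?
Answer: $228493$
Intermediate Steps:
$o = \frac{2}{5}$ ($o = \left(-2\right) \left(- \frac{1}{5}\right) = \frac{2}{5} \approx 0.4$)
$k = - \frac{1}{2}$ ($k = - \frac{1}{2} + \frac{\left(-2\right) 0 \cdot \frac{2}{5}}{6} = - \frac{1}{2} + \frac{0 \cdot \frac{2}{5}}{6} = - \frac{1}{2} + \frac{1}{6} \cdot 0 = - \frac{1}{2} + 0 = - \frac{1}{2} \approx -0.5$)
$\left(- 18 k \left(-44\right) + 219866\right) + 9023 = \left(\left(-18\right) \left(- \frac{1}{2}\right) \left(-44\right) + 219866\right) + 9023 = \left(9 \left(-44\right) + 219866\right) + 9023 = \left(-396 + 219866\right) + 9023 = 219470 + 9023 = 228493$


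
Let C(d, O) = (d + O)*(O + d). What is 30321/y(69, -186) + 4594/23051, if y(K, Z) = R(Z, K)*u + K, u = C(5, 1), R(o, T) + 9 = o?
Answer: -4537391/1089983 ≈ -4.1628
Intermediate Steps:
C(d, O) = (O + d)² (C(d, O) = (O + d)*(O + d) = (O + d)²)
R(o, T) = -9 + o
u = 36 (u = (1 + 5)² = 6² = 36)
y(K, Z) = -324 + K + 36*Z (y(K, Z) = (-9 + Z)*36 + K = (-324 + 36*Z) + K = -324 + K + 36*Z)
30321/y(69, -186) + 4594/23051 = 30321/(-324 + 69 + 36*(-186)) + 4594/23051 = 30321/(-324 + 69 - 6696) + 4594*(1/23051) = 30321/(-6951) + 4594/23051 = 30321*(-1/6951) + 4594/23051 = -10107/2317 + 4594/23051 = -4537391/1089983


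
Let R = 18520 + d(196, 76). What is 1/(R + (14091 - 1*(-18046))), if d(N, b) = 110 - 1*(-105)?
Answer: 1/50872 ≈ 1.9657e-5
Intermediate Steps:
d(N, b) = 215 (d(N, b) = 110 + 105 = 215)
R = 18735 (R = 18520 + 215 = 18735)
1/(R + (14091 - 1*(-18046))) = 1/(18735 + (14091 - 1*(-18046))) = 1/(18735 + (14091 + 18046)) = 1/(18735 + 32137) = 1/50872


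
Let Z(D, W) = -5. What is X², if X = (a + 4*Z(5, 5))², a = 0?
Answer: 160000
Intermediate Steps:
X = 400 (X = (0 + 4*(-5))² = (0 - 20)² = (-20)² = 400)
X² = 400² = 160000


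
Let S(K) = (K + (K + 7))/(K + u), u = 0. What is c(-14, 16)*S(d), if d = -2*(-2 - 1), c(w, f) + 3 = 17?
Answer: 133/3 ≈ 44.333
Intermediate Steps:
c(w, f) = 14 (c(w, f) = -3 + 17 = 14)
d = 6 (d = -2*(-3) = 6)
S(K) = (7 + 2*K)/K (S(K) = (K + (K + 7))/(K + 0) = (K + (7 + K))/K = (7 + 2*K)/K)
c(-14, 16)*S(d) = 14*(2 + 7/6) = 14*(19/6) = 133/3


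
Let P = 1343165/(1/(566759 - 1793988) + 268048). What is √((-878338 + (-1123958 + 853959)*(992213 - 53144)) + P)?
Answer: 7*I*√559939938319242478900841767786446/328956278991 ≈ 5.0354e+5*I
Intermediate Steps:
P = 1648371039785/328956278991 (P = 1343165/(1/(-1227229) + 268048) = 1343165/(-1/1227229 + 268048) = 1343165/(328956278991/1227229) = 1343165*(1227229/328956278991) = 1648371039785/328956278991 ≈ 5.0109)
√((-878338 + (-1123958 + 853959)*(992213 - 53144)) + P) = √((-878338 + (-1123958 + 853959)*(992213 - 53144)) + 1648371039785/328956278991) = √((-878338 - 269999*939069) + 1648371039785/328956278991) = √((-878338 - 253547690931) + 1648371039785/328956278991) = √(-253548569269 + 1648371039785/328956278991) = √(-83406393888573681887794/328956278991) = 7*I*√559939938319242478900841767786446/328956278991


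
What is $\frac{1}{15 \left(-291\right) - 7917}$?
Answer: $- \frac{1}{12282} \approx -8.142 \cdot 10^{-5}$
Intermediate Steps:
$\frac{1}{15 \left(-291\right) - 7917} = \frac{1}{-4365 - 7917} = \frac{1}{-12282} = - \frac{1}{12282}$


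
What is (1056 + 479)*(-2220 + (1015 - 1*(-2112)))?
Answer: 1392245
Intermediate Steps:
(1056 + 479)*(-2220 + (1015 - 1*(-2112))) = 1535*(-2220 + (1015 + 2112)) = 1535*(-2220 + 3127) = 1535*907 = 1392245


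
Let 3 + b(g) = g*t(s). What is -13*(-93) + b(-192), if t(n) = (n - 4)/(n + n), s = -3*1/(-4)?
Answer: 1622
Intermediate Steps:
s = 3/4 (s = -3*(-1/4) = 3/4 ≈ 0.75000)
t(n) = (-4 + n)/(2*n) (t(n) = (-4 + n)/((2*n)) = (-4 + n)*(1/(2*n)) = (-4 + n)/(2*n))
b(g) = -3 - 13*g/6 (b(g) = -3 + g*((-4 + 3/4)/(2*(3/4))) = -3 + g*((1/2)*(4/3)*(-13/4)) = -3 + g*(-13/6) = -3 - 13*g/6)
-13*(-93) + b(-192) = -13*(-93) + (-3 - 13/6*(-192)) = 1209 + (-3 + 416) = 1209 + 413 = 1622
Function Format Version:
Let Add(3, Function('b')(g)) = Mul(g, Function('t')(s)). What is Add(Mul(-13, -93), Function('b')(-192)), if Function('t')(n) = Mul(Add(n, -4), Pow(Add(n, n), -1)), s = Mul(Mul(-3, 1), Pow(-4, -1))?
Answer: 1622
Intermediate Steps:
s = Rational(3, 4) (s = Mul(-3, Rational(-1, 4)) = Rational(3, 4) ≈ 0.75000)
Function('t')(n) = Mul(Rational(1, 2), Pow(n, -1), Add(-4, n)) (Function('t')(n) = Mul(Add(-4, n), Pow(Mul(2, n), -1)) = Mul(Add(-4, n), Mul(Rational(1, 2), Pow(n, -1))) = Mul(Rational(1, 2), Pow(n, -1), Add(-4, n)))
Function('b')(g) = Add(-3, Mul(Rational(-13, 6), g)) (Function('b')(g) = Add(-3, Mul(g, Mul(Rational(1, 2), Pow(Rational(3, 4), -1), Add(-4, Rational(3, 4))))) = Add(-3, Mul(g, Mul(Rational(1, 2), Rational(4, 3), Rational(-13, 4)))) = Add(-3, Mul(g, Rational(-13, 6))) = Add(-3, Mul(Rational(-13, 6), g)))
Add(Mul(-13, -93), Function('b')(-192)) = Add(Mul(-13, -93), Add(-3, Mul(Rational(-13, 6), -192))) = Add(1209, Add(-3, 416)) = Add(1209, 413) = 1622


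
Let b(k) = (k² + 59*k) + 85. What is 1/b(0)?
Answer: 1/85 ≈ 0.011765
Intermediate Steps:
b(k) = 85 + k² + 59*k
1/b(0) = 1/(85 + 0² + 59*0) = 1/(85 + 0 + 0) = 1/85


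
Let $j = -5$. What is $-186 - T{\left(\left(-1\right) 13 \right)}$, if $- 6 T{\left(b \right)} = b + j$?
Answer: $-189$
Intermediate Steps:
$T{\left(b \right)} = \frac{5}{6} - \frac{b}{6}$ ($T{\left(b \right)} = - \frac{b - 5}{6} = - \frac{-5 + b}{6} = \frac{5}{6} - \frac{b}{6}$)
$-186 - T{\left(\left(-1\right) 13 \right)} = -186 - \left(\frac{5}{6} - \frac{\left(-1\right) 13}{6}\right) = -186 - \left(\frac{5}{6} - - \frac{13}{6}\right) = -186 - \left(\frac{5}{6} + \frac{13}{6}\right) = -186 - 3 = -189$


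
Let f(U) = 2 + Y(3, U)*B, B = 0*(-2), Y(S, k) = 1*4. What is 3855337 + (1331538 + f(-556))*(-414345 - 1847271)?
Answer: -3011428313303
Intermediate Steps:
Y(S, k) = 4
B = 0
f(U) = 2 (f(U) = 2 + 4*0 = 2 + 0 = 2)
3855337 + (1331538 + f(-556))*(-414345 - 1847271) = 3855337 + (1331538 + 2)*(-414345 - 1847271) = 3855337 + 1331540*(-2261616) = 3855337 - 3011432168640 = -3011428313303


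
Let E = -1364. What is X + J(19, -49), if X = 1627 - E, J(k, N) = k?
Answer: 3010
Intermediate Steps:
X = 2991 (X = 1627 - 1*(-1364) = 1627 + 1364 = 2991)
X + J(19, -49) = 2991 + 19 = 3010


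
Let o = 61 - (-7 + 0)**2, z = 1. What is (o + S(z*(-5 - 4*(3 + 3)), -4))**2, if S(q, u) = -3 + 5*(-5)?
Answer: 256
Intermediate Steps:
S(q, u) = -28 (S(q, u) = -3 - 25 = -28)
o = 12 (o = 61 - 1*(-7)**2 = 61 - 1*49 = 61 - 49 = 12)
(o + S(z*(-5 - 4*(3 + 3)), -4))**2 = (12 - 28)**2 = (-16)**2 = 256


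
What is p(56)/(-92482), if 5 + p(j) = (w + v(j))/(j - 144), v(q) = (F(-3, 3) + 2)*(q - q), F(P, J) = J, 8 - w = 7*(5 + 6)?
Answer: 371/8138416 ≈ 4.5586e-5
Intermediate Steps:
w = -69 (w = 8 - 7*(5 + 6) = 8 - 7*11 = 8 - 1*77 = 8 - 77 = -69)
v(q) = 0 (v(q) = (3 + 2)*(q - q) = 5*0 = 0)
p(j) = -5 - 69/(-144 + j) (p(j) = -5 + (-69 + 0)/(j - 144) = -5 - 69/(-144 + j))
p(56)/(-92482) = ((651 - 5*56)/(-144 + 56))/(-92482) = ((651 - 280)/(-88))*(-1/92482) = -1/88*371*(-1/92482) = -371/88*(-1/92482) = 371/8138416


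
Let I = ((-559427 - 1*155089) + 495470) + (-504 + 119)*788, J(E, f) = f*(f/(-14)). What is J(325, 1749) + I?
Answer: -10372965/14 ≈ -7.4093e+5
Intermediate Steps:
J(E, f) = -f**2/14 (J(E, f) = f*(f*(-1/14)) = f*(-f/14) = -f**2/14)
I = -522426 (I = ((-559427 - 155089) + 495470) - 385*788 = (-714516 + 495470) - 303380 = -219046 - 303380 = -522426)
J(325, 1749) + I = -1/14*1749**2 - 522426 = -1/14*3059001 - 522426 = -3059001/14 - 522426 = -10372965/14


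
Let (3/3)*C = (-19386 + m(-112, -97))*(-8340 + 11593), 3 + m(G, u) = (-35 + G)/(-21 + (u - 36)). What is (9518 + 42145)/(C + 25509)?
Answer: -378862/462321221 ≈ -0.00081948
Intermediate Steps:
m(G, u) = -3 + (-35 + G)/(-57 + u) (m(G, u) = -3 + (-35 + G)/(-21 + (u - 36)) = -3 + (-35 + G)/(-21 + (-36 + u)) = -3 + (-35 + G)/(-57 + u))
C = -1387524861/22 (C = (-19386 + (136 - 112 - 3*(-97))/(-57 - 97))*(-8340 + 11593) = (-19386 + (136 - 112 + 291)/(-154))*3253 = (-19386 - 1/154*315)*3253 = (-19386 - 45/22)*3253 = -426537/22*3253 = -1387524861/22 ≈ -6.3069e+7)
(9518 + 42145)/(C + 25509) = (9518 + 42145)/(-1387524861/22 + 25509) = 51663/(-1386963663/22) = 51663*(-22/1386963663) = -378862/462321221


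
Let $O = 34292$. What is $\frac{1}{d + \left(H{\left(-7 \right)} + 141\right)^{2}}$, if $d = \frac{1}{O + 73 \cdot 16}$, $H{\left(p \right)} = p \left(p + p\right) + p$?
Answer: $\frac{35460}{1908599041} \approx 1.8579 \cdot 10^{-5}$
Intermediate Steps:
$H{\left(p \right)} = p + 2 p^{2}$ ($H{\left(p \right)} = p 2 p + p = 2 p^{2} + p = p + 2 p^{2}$)
$d = \frac{1}{35460}$ ($d = \frac{1}{34292 + 73 \cdot 16} = \frac{1}{34292 + 1168} = \frac{1}{35460} \approx 2.8201 \cdot 10^{-5}$)
$\frac{1}{d + \left(H{\left(-7 \right)} + 141\right)^{2}} = \frac{1}{\frac{1}{35460} + \left(- 7 \left(1 + 2 \left(-7\right)\right) + 141\right)^{2}} = \frac{1}{\frac{1}{35460} + \left(- 7 \left(1 - 14\right) + 141\right)^{2}} = \frac{1}{\frac{1}{35460} + \left(\left(-7\right) \left(-13\right) + 141\right)^{2}} = \frac{1}{\frac{1}{35460} + \left(91 + 141\right)^{2}} = \frac{1}{\frac{1}{35460} + 232^{2}} = \frac{1}{\frac{1}{35460} + 53824} = \frac{1}{\frac{1908599041}{35460}} = \frac{35460}{1908599041}$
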